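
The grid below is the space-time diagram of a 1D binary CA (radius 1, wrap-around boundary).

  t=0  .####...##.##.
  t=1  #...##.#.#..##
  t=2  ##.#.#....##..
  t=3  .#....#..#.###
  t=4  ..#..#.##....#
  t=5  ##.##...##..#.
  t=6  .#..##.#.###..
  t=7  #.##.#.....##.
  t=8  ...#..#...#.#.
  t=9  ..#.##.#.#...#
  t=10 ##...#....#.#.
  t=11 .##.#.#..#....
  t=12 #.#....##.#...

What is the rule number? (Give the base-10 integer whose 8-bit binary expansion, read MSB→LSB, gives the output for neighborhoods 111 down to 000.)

  [7] ### => .  t=0,i=2
  [6] ##. => #  t=0,i=4
  [5] #.# => .  t=0,i=10
  [4] #.. => #  t=0,i=5
  [3] .## => .  t=0,i=1
  [2] .#. => .  t=1,i=7
  [1] ..# => #  t=0,i=0
  [0] ... => .  t=0,i=6
  bits 01010010 = 82

82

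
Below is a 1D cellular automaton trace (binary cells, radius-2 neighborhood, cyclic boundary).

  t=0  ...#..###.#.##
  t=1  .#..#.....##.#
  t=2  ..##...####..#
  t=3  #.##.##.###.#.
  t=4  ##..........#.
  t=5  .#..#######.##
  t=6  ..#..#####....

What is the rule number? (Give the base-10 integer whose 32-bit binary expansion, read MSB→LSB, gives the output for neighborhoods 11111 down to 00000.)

3492190827

  ##### -> #   bit 31 = 1  t=5,i=6
  ####. -> #   bit 30 = 1  t=2,i=9
  ###.# -> .   bit 29 = 0  t=0,i=8
  ###.. -> #   bit 28 = 1  t=2,i=10
  ##.## -> .   bit 27 = 0  t=3,i=4
  ##.#. -> .   bit 26 = 0  t=0,i=9
  ##..# -> .   bit 25 = 0  t=2,i=11
  ##... -> .   bit 24 = 0  t=0,i=0
  #.### -> .   bit 23 = 0  t=3,i=8
  #.##. -> .   bit 22 = 0  t=0,i=12
  #.#.# -> #   bit 21 = 1  t=0,i=10
  #.#.. -> .   bit 20 = 0  t=1,i=1
  #..## -> .   bit 19 = 0  t=0,i=5
  #..#. -> #   bit 18 = 1  t=1,i=3
  #...# -> #   bit 17 = 1  t=0,i=1
  #.... -> .   bit 16 = 0  t=1,i=6
  .#### -> #   bit 15 = 1  t=2,i=8
  .###. -> .   bit 14 = 0  t=0,i=7
  .##.# -> .   bit 13 = 0  t=1,i=11
  .##.. -> #   bit 12 = 1  t=0,i=13
  .#.## -> #   bit 11 = 1  t=0,i=11
  .#.#. -> .   bit 10 = 0  t=1,i=0
  .#..# -> #   bit 9 = 1  t=0,i=4
  .#... -> .   bit 8 = 0  t=1,i=5
  ..### -> .   bit 7 = 0  t=0,i=6
  ..##. -> #   bit 6 = 1  t=1,i=10
  ..#.# -> #   bit 5 = 1  t=4,i=12
  ..#.. -> .   bit 4 = 0  t=0,i=3
  ...## -> #   bit 3 = 1  t=1,i=9
  ...#. -> .   bit 2 = 0  t=0,i=2
  ....# -> #   bit 1 = 1  t=1,i=8
  ..... -> #   bit 0 = 1  t=1,i=7
  bits 11010000001001101001101001101011 = 3492190827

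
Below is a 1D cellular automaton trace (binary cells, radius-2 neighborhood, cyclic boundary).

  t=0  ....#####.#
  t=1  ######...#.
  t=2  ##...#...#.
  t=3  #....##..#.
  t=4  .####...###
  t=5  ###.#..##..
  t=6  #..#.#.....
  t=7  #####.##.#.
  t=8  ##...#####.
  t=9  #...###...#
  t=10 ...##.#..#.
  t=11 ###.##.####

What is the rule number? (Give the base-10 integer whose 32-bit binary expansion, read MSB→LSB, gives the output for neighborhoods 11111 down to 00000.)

484812730

  nb #####: next=.  (t=0,i=6, bit31=0)
  nb ####.: next=.  (t=0,i=7, bit30=0)
  nb ###.#: next=.  (t=0,i=8, bit29=0)
  nb ###..: next=#  (t=1,i=5, bit28=1)
  nb ##.##: next=#  (t=4,i=0, bit27=1)
  nb ##.#.: next=#  (t=0,i=9, bit26=1)
  nb ##..#: next=.  (t=3,i=7, bit25=0)
  nb ##...: next=.  (t=1,i=6, bit24=0)
  nb #.###: next=#  (t=1,i=0, bit23=1)
  nb #.##.: next=#  (t=2,i=0, bit22=1)
  nb #.#.#: next=#  (t=7,i=9, bit21=1)
  nb #.#..: next=.  (t=0,i=10, bit20=0)
  nb #..##: next=.  (t=5,i=6, bit19=0)
  nb #..#.: next=#  (t=3,i=8, bit18=1)
  nb #...#: next=.  (t=1,i=7, bit17=0)
  nb #....: next=#  (t=0,i=1, bit16=1)
  nb .####: next=#  (t=0,i=5, bit15=1)
  nb .###.: next=.  (t=4,i=9, bit14=0)
  nb .##.#: next=#  (t=7,i=7, bit13=1)
  nb .##..: next=.  (t=2,i=1, bit12=0)
  nb .#.##: next=.  (t=1,i=10, bit11=0)
  nb .#.#.: next=#  (t=3,i=10, bit10=1)
  nb .#..#: next=#  (t=5,i=5, bit9=1)
  nb .#...: next=#  (t=0,i=0, bit8=1)
  nb ..###: next=#  (t=0,i=4, bit7=1)
  nb ..##.: next=.  (t=3,i=5, bit6=0)
  nb ..#.#: next=#  (t=1,i=9, bit5=1)
  nb ..#..: next=#  (t=2,i=5, bit4=1)
  nb ...##: next=#  (t=0,i=3, bit3=1)
  nb ...#.: next=.  (t=1,i=8, bit2=0)
  nb ....#: next=#  (t=0,i=2, bit1=1)
  nb .....: next=.  (t=6,i=8, bit0=0)
  bits 00011100111001011010011110111010 = 484812730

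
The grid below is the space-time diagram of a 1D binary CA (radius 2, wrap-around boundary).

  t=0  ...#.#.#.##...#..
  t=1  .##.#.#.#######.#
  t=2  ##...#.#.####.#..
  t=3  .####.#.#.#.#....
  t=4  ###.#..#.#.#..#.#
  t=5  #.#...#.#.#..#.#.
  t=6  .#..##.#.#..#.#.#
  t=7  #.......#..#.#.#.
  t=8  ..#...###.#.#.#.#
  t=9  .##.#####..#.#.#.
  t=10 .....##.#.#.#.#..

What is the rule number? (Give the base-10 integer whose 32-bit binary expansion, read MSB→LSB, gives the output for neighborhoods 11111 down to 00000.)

2974276766

  [31] ##### => #  t=1,i=10
  [30] ####. => .  t=1,i=13
  [29] ###.# => #  t=1,i=14
  [28] ###.. => #  t=9,i=8
  [27] ##.## => .  t=9,i=3
  [26] ##.#. => .  t=1,i=3
  [25] ##..# => .  t=9,i=9
  [24] ##... => #  t=0,i=11
  [23] #.### => .  t=1,i=8
  [22] #.##. => #  t=0,i=9
  [21] #.#.# => .  t=0,i=5
  [20] #.#.. => .  t=2,i=14
  [19] #..## => .  t=2,i=16
  [18] #..#. => #  t=4,i=6
  [17] #...# => #  t=0,i=12
  [16] #.... => #  t=0,i=16
  [15] .#### => #  t=1,i=9
  [14] .###. => #  t=8,i=7
  [13] .##.# => .  t=1,i=2
  [12] .##.. => #  t=0,i=10
  [11] .#.## => #  t=0,i=8
  [10] .#.#. => #  t=0,i=4
  [9] .#..# => .  t=2,i=15
  [8] .#... => .  t=0,i=15
  [7] ..### => #  t=3,i=1
  [6] ..##. => .  t=2,i=0
  [5] ..#.# => .  t=0,i=3
  [4] ..#.. => #  t=0,i=14
  [3] ...## => #  t=3,i=0
  [2] ...#. => #  t=0,i=2
  [1] ....# => #  t=0,i=1
  [0] ..... => .  t=0,i=0
  bits 10110001010001111101110010011110 = 2974276766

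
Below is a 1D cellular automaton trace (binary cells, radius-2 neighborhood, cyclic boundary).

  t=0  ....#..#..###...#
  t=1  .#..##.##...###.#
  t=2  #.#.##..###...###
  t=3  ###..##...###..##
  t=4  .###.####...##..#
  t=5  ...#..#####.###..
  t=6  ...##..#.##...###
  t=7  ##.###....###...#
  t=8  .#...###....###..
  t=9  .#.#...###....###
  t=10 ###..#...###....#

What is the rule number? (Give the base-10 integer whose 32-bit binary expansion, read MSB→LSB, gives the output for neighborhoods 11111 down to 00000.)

1998829136

  ##### -> .   bit 31 = 0  t=3,i=0
  ####. -> #   bit 30 = 1  t=2,i=16
  ###.# -> #   bit 29 = 1  t=1,i=14
  ###.. -> #   bit 28 = 1  t=0,i=12
  ##.## -> .   bit 27 = 0  t=1,i=6
  ##.#. -> #   bit 26 = 1  t=1,i=15
  ##..# -> #   bit 25 = 1  t=2,i=6
  ##... -> #   bit 24 = 1  t=0,i=13
  #.### -> .   bit 23 = 0  t=4,i=1
  #.##. -> .   bit 22 = 0  t=1,i=7
  #.#.# -> #   bit 21 = 1  t=1,i=16
  #.#.. -> .   bit 20 = 0  t=1,i=1
  #..## -> .   bit 19 = 0  t=0,i=9
  #..#. -> .   bit 18 = 0  t=0,i=6
  #...# -> #   bit 17 = 1  t=0,i=14
  #.... -> #   bit 16 = 1  t=0,i=1
  .#### -> #   bit 15 = 1  t=2,i=15
  .###. -> .   bit 14 = 0  t=0,i=11
  .##.# -> #   bit 13 = 1  t=1,i=5
  .##.. -> #   bit 12 = 1  t=1,i=8
  .#.## -> .   bit 11 = 0  t=2,i=3
  .#.#. -> #   bit 10 = 1  t=1,i=0
  .#..# -> #   bit 9 = 1  t=0,i=5
  .#... -> .   bit 8 = 0  t=0,i=0
  ..### -> .   bit 7 = 0  t=0,i=10
  ..##. -> #   bit 6 = 1  t=1,i=4
  ..#.# -> .   bit 5 = 0  t=4,i=16
  ..#.. -> #   bit 4 = 1  t=0,i=4
  ...## -> .   bit 3 = 0  t=1,i=11
  ...#. -> .   bit 2 = 0  t=0,i=3
  ....# -> .   bit 1 = 0  t=0,i=2
  ..... -> .   bit 0 = 0  t=5,i=0
  bits 01110111001000111011011001010000 = 1998829136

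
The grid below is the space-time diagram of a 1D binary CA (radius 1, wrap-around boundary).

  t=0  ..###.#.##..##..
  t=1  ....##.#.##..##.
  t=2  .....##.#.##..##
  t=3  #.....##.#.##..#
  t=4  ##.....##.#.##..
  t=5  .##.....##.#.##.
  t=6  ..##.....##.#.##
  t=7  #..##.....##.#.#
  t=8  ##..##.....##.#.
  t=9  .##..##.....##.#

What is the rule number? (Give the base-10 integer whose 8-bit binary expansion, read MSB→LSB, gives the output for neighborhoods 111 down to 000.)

  [7] ### => .  t=0,i=3
  [6] ##. => #  t=0,i=4
  [5] #.# => #  t=0,i=5
  [4] #.. => #  t=0,i=10
  [3] .## => .  t=0,i=2
  [2] .#. => .  t=0,i=6
  [1] ..# => .  t=0,i=1
  [0] ... => .  t=0,i=0
  bits 01110000 = 112

112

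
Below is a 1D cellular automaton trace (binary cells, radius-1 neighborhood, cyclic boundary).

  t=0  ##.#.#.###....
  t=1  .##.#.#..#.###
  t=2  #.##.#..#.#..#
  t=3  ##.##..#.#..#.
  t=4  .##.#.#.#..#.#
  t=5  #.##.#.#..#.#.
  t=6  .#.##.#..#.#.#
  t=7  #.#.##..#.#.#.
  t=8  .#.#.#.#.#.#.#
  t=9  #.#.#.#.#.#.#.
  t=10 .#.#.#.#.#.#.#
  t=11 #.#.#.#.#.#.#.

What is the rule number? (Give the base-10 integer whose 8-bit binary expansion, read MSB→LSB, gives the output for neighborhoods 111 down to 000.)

  nb ###: next=.  (t=0,i=8, bit7=0)
  nb ##.: next=#  (t=0,i=1, bit6=1)
  nb #.#: next=#  (t=0,i=2, bit5=1)
  nb #..: next=.  (t=0,i=10, bit4=0)
  nb .##: next=.  (t=0,i=0, bit3=0)
  nb .#.: next=.  (t=0,i=3, bit2=0)
  nb ..#: next=#  (t=0,i=13, bit1=1)
  nb ...: next=#  (t=0,i=11, bit0=1)
  bits 01100011 = 99

99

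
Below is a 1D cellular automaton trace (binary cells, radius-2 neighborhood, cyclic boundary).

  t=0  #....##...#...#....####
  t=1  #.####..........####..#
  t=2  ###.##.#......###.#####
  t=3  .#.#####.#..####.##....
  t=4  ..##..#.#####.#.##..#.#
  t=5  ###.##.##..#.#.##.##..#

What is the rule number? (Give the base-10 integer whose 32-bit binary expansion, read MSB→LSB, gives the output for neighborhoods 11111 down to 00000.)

  ##### -> .   bit 31 = 0  t=0,i=21
  ####. -> #   bit 30 = 1  t=0,i=22
  ###.# -> .   bit 29 = 0  t=2,i=2
  ###.. -> #   bit 28 = 1  t=0,i=0
  ##.## -> #   bit 27 = 1  t=1,i=1
  ##.#. -> #   bit 26 = 1  t=2,i=6
  ##..# -> #   bit 25 = 1  t=1,i=20
  ##... -> .   bit 24 = 0  t=0,i=1
  #.### -> #   bit 23 = 1  t=1,i=2
  #.##. -> #   bit 22 = 1  t=2,i=4
  #.#.# -> .   bit 21 = 0  t=4,i=14
  #.#.. -> #   bit 20 = 1  t=2,i=7
  #..## -> #   bit 19 = 1  t=1,i=21
  #..#. -> #   bit 18 = 1  t=4,i=5
  #...# -> .   bit 17 = 0  t=0,i=8
  #.... -> #   bit 16 = 1  t=0,i=2
  .#### -> .   bit 15 = 0  t=0,i=20
  .###. -> #   bit 14 = 1  t=2,i=15
  .##.# -> #   bit 13 = 1  t=1,i=0
  .##.. -> .   bit 12 = 0  t=0,i=6
  .#.## -> #   bit 11 = 1  t=3,i=2
  .#.#. -> .   bit 10 = 0  t=4,i=21
  .#..# -> #   bit 9 = 1  t=3,i=10
  .#... -> .   bit 8 = 0  t=0,i=11
  ..### -> #   bit 7 = 1  t=0,i=19
  ..##. -> #   bit 6 = 1  t=0,i=5
  ..#.# -> .   bit 5 = 0  t=3,i=1
  ..#.. -> .   bit 4 = 0  t=0,i=10
  ...## -> #   bit 3 = 1  t=0,i=4
  ...#. -> .   bit 2 = 0  t=0,i=9
  ....# -> #   bit 1 = 1  t=0,i=3
  ..... -> .   bit 0 = 0  t=1,i=8
  bits 01011110110111010110101011001010 = 1591569098

1591569098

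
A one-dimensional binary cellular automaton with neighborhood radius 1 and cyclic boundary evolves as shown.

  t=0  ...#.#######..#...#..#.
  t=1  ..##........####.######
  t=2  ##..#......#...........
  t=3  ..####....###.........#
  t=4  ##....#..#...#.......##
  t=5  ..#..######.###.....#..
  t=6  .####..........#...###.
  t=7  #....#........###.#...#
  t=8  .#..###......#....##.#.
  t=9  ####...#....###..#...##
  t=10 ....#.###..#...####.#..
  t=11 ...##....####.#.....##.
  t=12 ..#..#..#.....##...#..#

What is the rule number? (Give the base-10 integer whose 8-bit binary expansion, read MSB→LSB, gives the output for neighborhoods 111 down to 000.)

  ### -> .   bit 7 = 0  t=0,i=6
  ##. -> .   bit 6 = 0  t=0,i=11
  #.# -> .   bit 5 = 0  t=0,i=4
  #.. -> #   bit 4 = 1  t=0,i=12
  .## -> .   bit 3 = 0  t=0,i=5
  .#. -> #   bit 2 = 1  t=0,i=3
  ..# -> #   bit 1 = 1  t=0,i=2
  ... -> .   bit 0 = 0  t=0,i=0
  bits 00010110 = 22

22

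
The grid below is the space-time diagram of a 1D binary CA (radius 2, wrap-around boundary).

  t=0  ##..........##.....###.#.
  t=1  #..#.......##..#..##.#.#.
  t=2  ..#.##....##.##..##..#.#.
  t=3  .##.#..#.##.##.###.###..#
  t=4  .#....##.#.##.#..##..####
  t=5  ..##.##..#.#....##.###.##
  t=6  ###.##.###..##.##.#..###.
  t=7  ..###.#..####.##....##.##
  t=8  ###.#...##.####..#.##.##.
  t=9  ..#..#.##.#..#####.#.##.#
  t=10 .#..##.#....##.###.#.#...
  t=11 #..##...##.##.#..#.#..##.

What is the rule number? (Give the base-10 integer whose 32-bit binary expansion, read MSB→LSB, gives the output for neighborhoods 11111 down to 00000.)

4201447916

  nb #####: next=#  (t=9,i=15, bit31=1)
  nb ####.: next=#  (t=4,i=23, bit30=1)
  nb ###.#: next=#  (t=0,i=21, bit29=1)
  nb ###..: next=#  (t=3,i=21, bit28=1)
  nb ##.##: next=#  (t=2,i=12, bit27=1)
  nb ##.#.: next=.  (t=0,i=22, bit26=0)
  nb ##..#: next=#  (t=1,i=13, bit25=1)
  nb ##...: next=.  (t=0,i=2, bit24=0)
  nb #.###: next=.  (t=3,i=15, bit23=0)
  nb #.##.: next=#  (t=0,i=0, bit22=1)
  nb #.#.#: next=#  (t=0,i=23, bit21=1)
  nb #.#..: next=.  (t=1,i=0, bit20=0)
  nb #..##: next=#  (t=1,i=17, bit19=1)
  nb #..#.: next=#  (t=1,i=2, bit18=1)
  nb #...#: next=.  (t=2,i=0, bit17=0)
  nb #....: next=#  (t=0,i=3, bit16=1)
  nb .####: next=.  (t=4,i=22, bit15=0)
  nb .###.: next=.  (t=0,i=20, bit14=0)
  nb .##.#: next=.  (t=1,i=19, bit13=0)
  nb .##..: next=.  (t=0,i=1, bit12=0)
  nb .#.##: next=.  (t=0,i=24, bit11=0)
  nb .#.#.: next=.  (t=1,i=22, bit10=0)
  nb .#..#: next=.  (t=1,i=1, bit9=0)
  nb .#...: next=#  (t=1,i=4, bit8=1)
  nb ..###: next=#  (t=0,i=19, bit7=1)
  nb ..##.: next=#  (t=0,i=12, bit6=1)
  nb ..#.#: next=#  (t=2,i=2, bit5=1)
  nb ..#..: next=.  (t=1,i=3, bit4=0)
  nb ...##: next=#  (t=0,i=11, bit3=1)
  nb ...#.: next=#  (t=2,i=1, bit2=1)
  nb ....#: next=.  (t=0,i=10, bit1=0)
  nb .....: next=.  (t=0,i=4, bit0=0)
  bits 11111010011011010000000111101100 = 4201447916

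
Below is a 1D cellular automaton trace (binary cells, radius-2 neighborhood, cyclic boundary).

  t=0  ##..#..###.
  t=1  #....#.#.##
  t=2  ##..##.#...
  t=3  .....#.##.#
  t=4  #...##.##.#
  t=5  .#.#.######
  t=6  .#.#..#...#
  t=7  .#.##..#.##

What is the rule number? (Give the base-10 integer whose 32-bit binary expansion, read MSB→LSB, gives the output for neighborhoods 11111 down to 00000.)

963683244

  #####|.  b31=0 t=5,i=7
  ####.|.  b30=0 t=5,i=9
  ###.#|#  b29=1 t=0,i=9
  ###..|#  b28=1 t=1,i=0
  ##.##|#  b27=1 t=0,i=10
  ##.#.|.  b26=0 t=2,i=6
  ##..#|.  b25=0 t=0,i=2
  ##...|#  b24=1 t=1,i=1
  #.###|.  b23=0 t=1,i=9
  #.##.|#  b22=1 t=0,i=0
  #.#.#|#  b21=1 t=1,i=7
  #.#..|#  b20=1 t=2,i=7
  #..##|.  b19=0 t=0,i=6
  #..#.|.  b18=0 t=0,i=3
  #...#|.  b17=0 t=2,i=9
  #....|.  b16=0 t=1,i=2
  .####|#  b15=1 t=5,i=6
  .###.|.  b14=0 t=0,i=8
  .##.#|#  b13=1 t=2,i=5
  .##..|.  b12=0 t=0,i=1
  .#.##|.  b11=0 t=1,i=8
  .#.#.|.  b10=0 t=1,i=6
  .#..#|#  b9=1 t=0,i=5
  .#...|#  b8=1 t=2,i=8
  ..###|#  b7=1 t=0,i=7
  ..##.|.  b6=0 t=2,i=0
  ..#.#|#  b5=1 t=1,i=5
  ..#..|.  b4=0 t=0,i=4
  ...##|#  b3=1 t=2,i=10
  ...#.|#  b2=1 t=1,i=4
  ....#|.  b1=0 t=1,i=3
  .....|.  b0=0 t=3,i=2
  bits 00111001011100001010001110101100 = 963683244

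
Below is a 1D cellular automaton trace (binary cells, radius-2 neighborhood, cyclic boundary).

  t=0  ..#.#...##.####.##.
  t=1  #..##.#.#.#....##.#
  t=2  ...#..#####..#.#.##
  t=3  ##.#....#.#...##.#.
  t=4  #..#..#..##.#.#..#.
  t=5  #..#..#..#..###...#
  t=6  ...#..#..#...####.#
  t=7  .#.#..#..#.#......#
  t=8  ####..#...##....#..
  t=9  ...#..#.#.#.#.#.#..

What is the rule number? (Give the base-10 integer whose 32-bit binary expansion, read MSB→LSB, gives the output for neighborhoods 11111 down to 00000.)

2574402642

  ##### -> #   bit 31 = 1  t=2,i=8
  ####. -> .   bit 30 = 0  t=0,i=13
  ###.# -> .   bit 29 = 0  t=0,i=14
  ###.. -> #   bit 28 = 1  t=2,i=10
  ##.## -> #   bit 27 = 1  t=0,i=10
  ##.#. -> .   bit 26 = 0  t=1,i=5
  ##..# -> .   bit 25 = 0  t=1,i=1
  ##... -> #   bit 24 = 1  t=0,i=18
  #.### -> .   bit 23 = 0  t=0,i=11
  #.##. -> #   bit 22 = 1  t=0,i=16
  #.#.# -> #   bit 21 = 1  t=1,i=6
  #.#.. -> #   bit 20 = 1  t=0,i=4
  #..## -> .   bit 19 = 0  t=1,i=2
  #..#. -> .   bit 18 = 0  t=2,i=12
  #...# -> #   bit 17 = 1  t=0,i=0
  #.... -> .   bit 16 = 0  t=1,i=12
  .#### -> .   bit 15 = 0  t=0,i=12
  .###. -> #   bit 14 = 1  t=5,i=13
  .##.# -> .   bit 13 = 0  t=0,i=9
  .##.. -> .   bit 12 = 0  t=0,i=17
  .#.## -> .   bit 11 = 0  t=2,i=16
  .#.#. -> #   bit 10 = 1  t=0,i=3
  .#..# -> .   bit 9 = 0  t=2,i=4
  .#... -> .   bit 8 = 0  t=0,i=5
  ..### -> .   bit 7 = 0  t=2,i=6
  ..##. -> #   bit 6 = 1  t=0,i=8
  ..#.# -> .   bit 5 = 0  t=0,i=2
  ..#.. -> #   bit 4 = 1  t=2,i=3
  ...## -> .   bit 3 = 0  t=0,i=7
  ...#. -> .   bit 2 = 0  t=0,i=1
  ....# -> #   bit 1 = 1  t=1,i=13
  ..... -> .   bit 0 = 0  t=7,i=14
  bits 10011001011100100100010001010010 = 2574402642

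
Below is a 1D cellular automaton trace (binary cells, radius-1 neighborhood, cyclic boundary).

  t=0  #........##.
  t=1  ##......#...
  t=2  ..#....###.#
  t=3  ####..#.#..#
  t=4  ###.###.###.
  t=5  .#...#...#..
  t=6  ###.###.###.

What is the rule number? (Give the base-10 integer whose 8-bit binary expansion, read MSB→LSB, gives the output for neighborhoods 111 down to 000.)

  [7] ### => #  t=2,i=8
  [6] ##. => .  t=0,i=10
  [5] #.# => .  t=0,i=11
  [4] #.. => #  t=0,i=1
  [3] .## => .  t=0,i=9
  [2] .#. => #  t=0,i=0
  [1] ..# => #  t=0,i=8
  [0] ... => .  t=0,i=2
  bits 10010110 = 150

150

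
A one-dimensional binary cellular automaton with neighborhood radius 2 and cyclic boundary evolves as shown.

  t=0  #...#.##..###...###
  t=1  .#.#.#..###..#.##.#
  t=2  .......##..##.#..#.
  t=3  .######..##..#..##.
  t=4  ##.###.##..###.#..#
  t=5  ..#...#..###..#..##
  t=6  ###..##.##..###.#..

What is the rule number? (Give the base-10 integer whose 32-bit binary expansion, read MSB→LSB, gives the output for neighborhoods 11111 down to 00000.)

  ##### -> #   bit 31 = 1  t=3,i=3
  ####. -> #   bit 30 = 1  t=0,i=18
  ###.# -> .   bit 29 = 0  t=4,i=1
  ###.. -> .   bit 28 = 0  t=0,i=0
  ##.## -> #   bit 27 = 1  t=4,i=2
  ##.#. -> #   bit 26 = 1  t=1,i=17
  ##..# -> #   bit 25 = 1  t=0,i=8
  ##... -> #   bit 24 = 1  t=0,i=1
  #.### -> .   bit 23 = 0  t=4,i=3
  #.##. -> .   bit 22 = 0  t=0,i=6
  #.#.# -> .   bit 21 = 0  t=1,i=1
  #.#.. -> .   bit 20 = 0  t=1,i=5
  #..## -> #   bit 19 = 1  t=0,i=9
  #..#. -> #   bit 18 = 1  t=1,i=12
  #...# -> .   bit 17 = 0  t=0,i=2
  #.... -> .   bit 16 = 0  t=2,i=0
  .#### -> .   bit 15 = 0  t=0,i=17
  .###. -> .   bit 14 = 0  t=0,i=11
  .##.# -> .   bit 13 = 0  t=1,i=16
  .##.. -> .   bit 12 = 0  t=0,i=7
  .#.## -> #   bit 11 = 1  t=0,i=5
  .#.#. -> .   bit 10 = 0  t=1,i=0
  .#..# -> .   bit 9 = 0  t=1,i=6
  .#... -> .   bit 8 = 0  t=2,i=18
  ..### -> #   bit 7 = 1  t=0,i=10
  ..##. -> .   bit 6 = 0  t=2,i=7
  ..#.# -> .   bit 5 = 0  t=0,i=4
  ..#.. -> #   bit 4 = 1  t=2,i=17
  ...## -> #   bit 3 = 1  t=0,i=15
  ...#. -> #   bit 2 = 1  t=0,i=3
  ....# -> #   bit 1 = 1  t=2,i=5
  ..... -> #   bit 0 = 1  t=2,i=1
  bits 11001111000011000000100010011111 = 3473672351

3473672351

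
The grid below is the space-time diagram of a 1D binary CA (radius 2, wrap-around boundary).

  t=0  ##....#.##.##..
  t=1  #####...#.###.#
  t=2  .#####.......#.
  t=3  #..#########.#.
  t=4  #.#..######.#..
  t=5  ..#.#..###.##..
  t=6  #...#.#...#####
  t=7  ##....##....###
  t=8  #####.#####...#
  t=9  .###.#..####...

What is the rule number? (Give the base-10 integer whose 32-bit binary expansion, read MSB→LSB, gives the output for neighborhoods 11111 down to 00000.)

  [31] ##### => #  t=1,i=1
  [30] ####. => #  t=1,i=3
  [29] ###.# => .  t=1,i=12
  [28] ###.. => #  t=1,i=4
  [27] ##.## => #  t=0,i=10
  [26] ##.#. => #  t=3,i=12
  [25] ##..# => .  t=0,i=13
  [24] ##... => #  t=0,i=2
  [23] #.### => .  t=1,i=10
  [22] #.##. => #  t=0,i=8
  [21] #.#.# => .  t=3,i=13
  [20] #.#.. => #  t=3,i=0
  [19] #..## => #  t=0,i=14
  [18] #..#. => .  t=4,i=14
  [17] #...# => .  t=1,i=6
  [16] #.... => #  t=0,i=3
  [15] .#### => .  t=1,i=0
  [14] .###. => .  t=1,i=11
  [13] .##.# => .  t=0,i=9
  [12] .##.. => #  t=0,i=1
  [11] .#.## => .  t=0,i=7
  [10] .#.#. => .  t=3,i=14
  [9] .#..# => .  t=2,i=14
  [8] .#... => #  t=6,i=7
  [7] ..### => .  t=2,i=1
  [6] ..##. => #  t=0,i=0
  [5] ..#.# => .  t=0,i=6
  [4] ..#.. => #  t=2,i=13
  [3] ...## => .  t=6,i=9
  [2] ...#. => .  t=0,i=5
  [1] ....# => #  t=0,i=4
  [0] ..... => #  t=2,i=8
  bits 11011101010110010001000101010011 = 3713601875

3713601875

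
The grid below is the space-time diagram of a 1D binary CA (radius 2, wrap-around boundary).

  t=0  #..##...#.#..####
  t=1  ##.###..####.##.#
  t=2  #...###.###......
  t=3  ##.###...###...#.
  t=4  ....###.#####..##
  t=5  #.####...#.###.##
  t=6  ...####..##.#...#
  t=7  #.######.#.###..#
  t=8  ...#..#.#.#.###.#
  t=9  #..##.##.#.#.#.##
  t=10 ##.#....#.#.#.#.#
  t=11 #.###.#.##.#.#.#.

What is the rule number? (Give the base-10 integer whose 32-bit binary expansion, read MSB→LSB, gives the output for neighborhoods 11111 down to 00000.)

1460723706

  #####|.  b31=0 t=0,i=15
  ####.|#  b30=1 t=0,i=16
  ###.#|.  b29=0 t=1,i=1
  ###..|#  b28=1 t=0,i=0
  ##.##|.  b27=0 t=1,i=2
  ##.#.|#  b26=1 t=6,i=11
  ##..#|#  b25=1 t=0,i=1
  ##...|#  b24=1 t=0,i=5
  #.###|.  b23=0 t=1,i=3
  #.##.|.  b22=0 t=1,i=13
  #.#.#|.  b21=0 t=7,i=9
  #.#..|#  b20=1 t=0,i=10
  #..##|.  b19=0 t=0,i=2
  #..#.|.  b18=0 t=8,i=5
  #...#|.  b17=0 t=0,i=6
  #....|.  b16=0 t=2,i=12
  .####|#  b15=1 t=0,i=14
  .###.|#  b14=1 t=1,i=0
  .##.#|.  b13=0 t=1,i=14
  .##..|#  b12=1 t=0,i=4
  .#.##|#  b11=1 t=3,i=16
  .#.#.|#  b10=1 t=0,i=9
  .#..#|#  b9=1 t=0,i=11
  .#...|#  b8=1 t=2,i=1
  ..###|#  b7=1 t=0,i=13
  ..##.|#  b6=1 t=0,i=3
  ..#.#|#  b5=1 t=0,i=8
  ..#..|#  b4=1 t=2,i=0
  ...##|#  b3=1 t=2,i=3
  ...#.|.  b2=0 t=0,i=7
  ....#|#  b1=1 t=2,i=15
  .....|.  b0=0 t=2,i=13
  bits 01010111000100001101111111111010 = 1460723706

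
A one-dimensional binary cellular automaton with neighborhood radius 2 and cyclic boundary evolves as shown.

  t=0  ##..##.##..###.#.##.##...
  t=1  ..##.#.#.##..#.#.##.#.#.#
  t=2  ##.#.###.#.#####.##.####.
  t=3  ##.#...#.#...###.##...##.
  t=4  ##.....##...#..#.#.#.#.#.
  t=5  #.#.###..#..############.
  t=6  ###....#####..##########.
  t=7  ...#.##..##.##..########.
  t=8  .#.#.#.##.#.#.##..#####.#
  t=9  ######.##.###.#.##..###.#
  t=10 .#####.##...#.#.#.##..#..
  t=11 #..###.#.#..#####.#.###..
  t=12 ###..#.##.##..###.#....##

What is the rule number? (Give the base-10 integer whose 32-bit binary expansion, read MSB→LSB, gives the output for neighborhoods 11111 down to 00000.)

  #####|#  b31=1 t=2,i=13
  ####.|#  b30=1 t=2,i=14
  ###.#|#  b29=1 t=0,i=13
  ###..|.  b28=0 t=5,i=6
  ##.##|.  b27=0 t=0,i=6
  ##.#.|.  b26=0 t=0,i=14
  ##..#|#  b25=1 t=0,i=2
  ##...|#  b24=1 t=0,i=22
  #.###|.  b23=0 t=2,i=5
  #.##.|#  b22=1 t=0,i=7
  #.#.#|#  b21=1 t=0,i=15
  #.#..|.  b20=0 t=1,i=24
  #..##|#  b19=1 t=0,i=3
  #..#.|#  b18=1 t=1,i=12
  #...#|.  b17=0 t=0,i=23
  #....|.  b16=0 t=4,i=3
  .####|.  b15=0 t=2,i=12
  .###.|.  b14=0 t=0,i=12
  .##.#|#  b13=1 t=0,i=5
  .##..|.  b12=0 t=0,i=1
  .#.##|.  b11=0 t=0,i=16
  .#.#.|#  b10=1 t=1,i=6
  .#..#|#  b9=1 t=1,i=0
  .#...|.  b8=0 t=3,i=4
  ..###|.  b7=0 t=0,i=11
  ..##.|.  b6=0 t=0,i=0
  ..#.#|#  b5=1 t=1,i=13
  ..#..|#  b4=1 t=4,i=12
  ...##|#  b3=1 t=0,i=24
  ...#.|.  b2=0 t=3,i=6
  ....#|#  b1=1 t=4,i=5
  .....|#  b0=1 t=4,i=4
  bits 11100011011011000010011000111011 = 3815515707

3815515707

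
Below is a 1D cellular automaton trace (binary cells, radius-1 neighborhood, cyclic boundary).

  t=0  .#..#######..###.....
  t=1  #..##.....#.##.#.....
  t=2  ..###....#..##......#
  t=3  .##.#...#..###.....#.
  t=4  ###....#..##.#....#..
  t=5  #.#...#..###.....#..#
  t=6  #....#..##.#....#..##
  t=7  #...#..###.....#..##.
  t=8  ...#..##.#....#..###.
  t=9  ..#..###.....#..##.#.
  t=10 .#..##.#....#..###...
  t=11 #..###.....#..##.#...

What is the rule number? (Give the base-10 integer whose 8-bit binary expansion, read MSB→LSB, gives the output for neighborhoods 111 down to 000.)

  ###|.  b7=0 t=0,i=5
  ##.|#  b6=1 t=0,i=10
  #.#|.  b5=0 t=1,i=11
  #..|.  b4=0 t=0,i=2
  .##|#  b3=1 t=0,i=4
  .#.|.  b2=0 t=0,i=1
  ..#|#  b1=1 t=0,i=0
  ...|.  b0=0 t=0,i=17
  bits 01001010 = 74

74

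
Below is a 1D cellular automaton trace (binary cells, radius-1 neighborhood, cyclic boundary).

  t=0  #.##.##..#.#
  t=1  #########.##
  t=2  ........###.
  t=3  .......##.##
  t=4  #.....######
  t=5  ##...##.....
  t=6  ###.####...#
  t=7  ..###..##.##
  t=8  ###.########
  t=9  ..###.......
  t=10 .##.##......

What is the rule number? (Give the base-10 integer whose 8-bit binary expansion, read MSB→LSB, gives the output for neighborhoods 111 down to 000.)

  ### -> .   bit 7 = 0  t=1,i=0
  ##. -> #   bit 6 = 1  t=0,i=0
  #.# -> #   bit 5 = 1  t=0,i=1
  #.. -> #   bit 4 = 1  t=0,i=7
  .## -> #   bit 3 = 1  t=0,i=2
  .#. -> .   bit 2 = 0  t=0,i=9
  ..# -> #   bit 1 = 1  t=0,i=8
  ... -> .   bit 0 = 0  t=2,i=0
  bits 01111010 = 122

122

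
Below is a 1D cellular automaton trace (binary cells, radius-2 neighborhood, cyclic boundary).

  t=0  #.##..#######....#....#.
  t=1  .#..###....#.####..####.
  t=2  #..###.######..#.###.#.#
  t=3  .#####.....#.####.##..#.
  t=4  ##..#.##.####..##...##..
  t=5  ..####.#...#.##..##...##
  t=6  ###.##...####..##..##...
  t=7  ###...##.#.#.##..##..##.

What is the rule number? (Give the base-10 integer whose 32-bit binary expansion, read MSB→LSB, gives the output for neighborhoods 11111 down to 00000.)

  #####|.  b31=0 t=0,i=8
  ####.|#  b30=1 t=0,i=11
  ###.#|#  b29=1 t=2,i=5
  ###..|.  b28=0 t=0,i=12
  ##.##|.  b27=0 t=2,i=6
  ##.#.|.  b26=0 t=2,i=20
  ##..#|#  b25=1 t=0,i=4
  ##...|#  b24=1 t=0,i=13
  #.###|.  b23=0 t=1,i=13
  #.##.|.  b22=0 t=0,i=2
  #.#.#|.  b21=0 t=0,i=0
  #.#..|.  b20=0 t=5,i=7
  #..##|#  b19=1 t=0,i=5
  #..#.|#  b18=1 t=1,i=0
  #...#|#  b17=1 t=4,i=18
  #....|#  b16=1 t=0,i=14
  .####|.  b15=0 t=0,i=7
  .###.|#  b14=1 t=1,i=5
  .##.#|#  b13=1 t=4,i=7
  .##..|.  b12=0 t=0,i=3
  .#.##|#  b11=1 t=0,i=1
  .#.#.|.  b10=0 t=0,i=23
  .#..#|.  b9=0 t=1,i=2
  .#...|.  b8=0 t=0,i=18
  ..###|#  b7=1 t=0,i=6
  ..##.|.  b6=0 t=4,i=0
  ..#.#|#  b5=1 t=0,i=22
  ..#..|.  b4=0 t=0,i=17
  ...##|.  b3=0 t=4,i=19
  ...#.|#  b2=1 t=0,i=16
  ....#|#  b1=1 t=0,i=15
  .....|.  b0=0 t=3,i=8
  bits 01100011000011110110100010100110 = 1661954214

1661954214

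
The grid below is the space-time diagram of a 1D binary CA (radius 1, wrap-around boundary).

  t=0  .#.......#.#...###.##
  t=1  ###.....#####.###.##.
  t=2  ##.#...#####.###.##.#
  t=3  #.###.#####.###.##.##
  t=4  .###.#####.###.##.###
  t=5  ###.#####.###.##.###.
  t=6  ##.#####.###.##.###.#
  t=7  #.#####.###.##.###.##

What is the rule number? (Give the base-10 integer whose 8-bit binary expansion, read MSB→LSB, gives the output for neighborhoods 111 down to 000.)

190

  ### -> #   bit 7 = 1  t=0,i=16
  ##. -> .   bit 6 = 0  t=0,i=17
  #.# -> #   bit 5 = 1  t=0,i=0
  #.. -> #   bit 4 = 1  t=0,i=2
  .## -> #   bit 3 = 1  t=0,i=15
  .#. -> #   bit 2 = 1  t=0,i=1
  ..# -> #   bit 1 = 1  t=0,i=8
  ... -> .   bit 0 = 0  t=0,i=3
  bits 10111110 = 190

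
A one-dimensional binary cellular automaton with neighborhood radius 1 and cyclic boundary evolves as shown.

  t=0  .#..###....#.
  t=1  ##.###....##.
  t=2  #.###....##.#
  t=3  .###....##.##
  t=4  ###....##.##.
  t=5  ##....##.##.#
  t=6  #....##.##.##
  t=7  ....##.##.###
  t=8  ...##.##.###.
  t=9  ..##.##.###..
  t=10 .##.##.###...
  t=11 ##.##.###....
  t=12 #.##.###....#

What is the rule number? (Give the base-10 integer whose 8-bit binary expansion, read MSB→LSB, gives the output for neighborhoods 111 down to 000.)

174

  nb ###: next=#  (t=0,i=5, bit7=1)
  nb ##.: next=.  (t=0,i=6, bit6=0)
  nb #.#: next=#  (t=1,i=2, bit5=1)
  nb #..: next=.  (t=0,i=2, bit4=0)
  nb .##: next=#  (t=0,i=4, bit3=1)
  nb .#.: next=#  (t=0,i=1, bit2=1)
  nb ..#: next=#  (t=0,i=0, bit1=1)
  nb ...: next=.  (t=0,i=8, bit0=0)
  bits 10101110 = 174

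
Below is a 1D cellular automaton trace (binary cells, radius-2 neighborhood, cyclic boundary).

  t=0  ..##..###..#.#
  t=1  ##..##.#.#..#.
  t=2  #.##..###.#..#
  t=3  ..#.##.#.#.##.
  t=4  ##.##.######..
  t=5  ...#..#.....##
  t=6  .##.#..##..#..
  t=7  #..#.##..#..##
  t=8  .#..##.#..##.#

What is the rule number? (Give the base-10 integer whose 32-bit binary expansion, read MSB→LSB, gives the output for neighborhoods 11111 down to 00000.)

  [31] ##### => .  t=4,i=8
  [30] ####. => .  t=4,i=10
  [29] ###.# => .  t=2,i=8
  [28] ###.. => .  t=0,i=8
  [27] ##.## => .  t=2,i=1
  [26] ##.#. => #  t=1,i=6
  [25] ##..# => #  t=0,i=4
  [24] ##... => .  t=3,i=13
  [23] #.### => #  t=4,i=6
  [22] #.##. => #  t=1,i=0
  [21] #.#.# => #  t=1,i=7
  [20] #.#.. => .  t=0,i=13
  [19] #..## => #  t=0,i=1
  [18] #..#. => .  t=0,i=10
  [17] #...# => #  t=3,i=0
  [16] #.... => #  t=5,i=8
  [15] .#### => .  t=4,i=7
  [14] .###. => #  t=0,i=7
  [13] .##.# => .  t=1,i=5
  [12] .##.. => .  t=0,i=3
  [11] .#.## => #  t=1,i=13
  [10] .#.#. => #  t=0,i=12
  [9] .#..# => #  t=0,i=0
  [8] .#... => #  t=5,i=7
  [7] ..### => .  t=0,i=6
  [6] ..##. => .  t=0,i=2
  [5] ..#.# => .  t=0,i=11
  [4] ..#.. => .  t=5,i=3
  [3] ...## => #  t=5,i=11
  [2] ...#. => #  t=3,i=1
  [1] ....# => .  t=5,i=10
  [0] ..... => .  t=5,i=9
  bits 00000110111010110100111100001100 = 116084492

116084492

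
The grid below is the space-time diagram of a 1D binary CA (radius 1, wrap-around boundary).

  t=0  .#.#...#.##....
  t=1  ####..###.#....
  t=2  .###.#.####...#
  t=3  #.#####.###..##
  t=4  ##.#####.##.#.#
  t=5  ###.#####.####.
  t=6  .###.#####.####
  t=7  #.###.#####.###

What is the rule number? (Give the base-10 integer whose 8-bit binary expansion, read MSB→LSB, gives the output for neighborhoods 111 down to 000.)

230

  nb ###: next=#  (t=1,i=1, bit7=1)
  nb ##.: next=#  (t=0,i=10, bit6=1)
  nb #.#: next=#  (t=0,i=2, bit5=1)
  nb #..: next=.  (t=0,i=4, bit4=0)
  nb .##: next=.  (t=0,i=9, bit3=0)
  nb .#.: next=#  (t=0,i=1, bit2=1)
  nb ..#: next=#  (t=0,i=0, bit1=1)
  nb ...: next=.  (t=0,i=5, bit0=0)
  bits 11100110 = 230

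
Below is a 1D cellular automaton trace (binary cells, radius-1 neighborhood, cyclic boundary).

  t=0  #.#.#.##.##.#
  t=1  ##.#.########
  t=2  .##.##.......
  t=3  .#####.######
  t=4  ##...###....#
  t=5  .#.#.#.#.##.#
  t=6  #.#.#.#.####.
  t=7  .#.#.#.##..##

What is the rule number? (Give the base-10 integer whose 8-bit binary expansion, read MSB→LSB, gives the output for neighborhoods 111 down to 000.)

  [7] ### => .  t=1,i=0
  [6] ##. => #  t=0,i=0
  [5] #.# => #  t=0,i=1
  [4] #.. => .  t=2,i=6
  [3] .## => #  t=0,i=6
  [2] .#. => .  t=0,i=2
  [1] ..# => .  t=2,i=0
  [0] ... => #  t=2,i=7
  bits 01101001 = 105

105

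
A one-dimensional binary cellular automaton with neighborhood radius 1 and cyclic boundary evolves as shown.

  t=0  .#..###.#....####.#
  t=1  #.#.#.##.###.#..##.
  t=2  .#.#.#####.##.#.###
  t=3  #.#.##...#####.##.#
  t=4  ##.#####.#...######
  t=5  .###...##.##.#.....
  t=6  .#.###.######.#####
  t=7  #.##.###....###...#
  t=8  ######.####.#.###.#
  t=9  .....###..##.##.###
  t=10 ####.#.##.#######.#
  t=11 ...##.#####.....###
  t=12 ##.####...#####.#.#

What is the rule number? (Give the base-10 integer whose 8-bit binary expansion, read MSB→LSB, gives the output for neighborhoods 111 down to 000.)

  [7] ### => .  t=0,i=5
  [6] ##. => #  t=0,i=6
  [5] #.# => #  t=0,i=0
  [4] #.. => #  t=0,i=2
  [3] .## => #  t=0,i=4
  [2] .#. => .  t=0,i=1
  [1] ..# => .  t=0,i=3
  [0] ... => #  t=0,i=10
  bits 01111001 = 121

121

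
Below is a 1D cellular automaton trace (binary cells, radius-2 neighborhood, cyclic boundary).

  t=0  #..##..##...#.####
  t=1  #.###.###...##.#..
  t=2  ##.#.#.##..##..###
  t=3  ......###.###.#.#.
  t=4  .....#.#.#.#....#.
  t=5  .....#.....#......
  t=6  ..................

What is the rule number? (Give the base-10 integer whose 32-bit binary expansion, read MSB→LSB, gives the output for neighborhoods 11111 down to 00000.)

  ##### -> .   bit 31 = 0  t=0,i=16
  ####. -> .   bit 30 = 0  t=0,i=17
  ###.# -> .   bit 29 = 0  t=1,i=4
  ###.. -> #   bit 28 = 1  t=0,i=0
  ##.## -> #   bit 27 = 1  t=1,i=5
  ##.#. -> .   bit 26 = 0  t=1,i=14
  ##..# -> .   bit 25 = 0  t=0,i=1
  ##... -> .   bit 24 = 0  t=0,i=9
  #.### -> .   bit 23 = 0  t=0,i=14
  #.##. -> #   bit 22 = 1  t=2,i=7
  #.#.# -> .   bit 21 = 0  t=2,i=3
  #.#.. -> #   bit 20 = 1  t=1,i=15
  #..## -> #   bit 19 = 1  t=0,i=2
  #..#. -> #   bit 18 = 1  t=1,i=17
  #...# -> .   bit 17 = 0  t=0,i=10
  #.... -> .   bit 16 = 0  t=3,i=0
  .#### -> #   bit 15 = 1  t=0,i=15
  .###. -> #   bit 14 = 1  t=1,i=3
  .##.# -> .   bit 13 = 0  t=1,i=13
  .##.. -> #   bit 12 = 1  t=0,i=4
  .#.## -> #   bit 11 = 1  t=0,i=13
  .#.#. -> .   bit 10 = 0  t=2,i=4
  .#..# -> #   bit 9 = 1  t=1,i=16
  .#... -> .   bit 8 = 0  t=3,i=17
  ..### -> .   bit 7 = 0  t=2,i=15
  ..##. -> #   bit 6 = 1  t=0,i=3
  ..#.# -> #   bit 5 = 1  t=0,i=12
  ..#.. -> .   bit 4 = 0  t=4,i=16
  ...## -> #   bit 3 = 1  t=1,i=11
  ...#. -> .   bit 2 = 0  t=0,i=11
  ....# -> .   bit 1 = 0  t=3,i=4
  ..... -> .   bit 0 = 0  t=3,i=1
  bits 00011000010111001101101001101000 = 408738408

408738408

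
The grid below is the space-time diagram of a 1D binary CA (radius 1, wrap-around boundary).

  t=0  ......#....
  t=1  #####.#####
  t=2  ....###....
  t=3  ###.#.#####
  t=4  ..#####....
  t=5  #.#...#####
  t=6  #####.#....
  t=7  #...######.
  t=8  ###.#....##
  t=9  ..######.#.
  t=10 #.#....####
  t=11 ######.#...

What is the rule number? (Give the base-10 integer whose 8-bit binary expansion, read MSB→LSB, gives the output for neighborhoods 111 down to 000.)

  [7] ### => .  t=1,i=0
  [6] ##. => #  t=1,i=4
  [5] #.# => #  t=1,i=5
  [4] #.. => #  t=0,i=7
  [3] .## => #  t=1,i=6
  [2] .#. => #  t=0,i=6
  [1] ..# => .  t=0,i=5
  [0] ... => #  t=0,i=0
  bits 01111101 = 125

125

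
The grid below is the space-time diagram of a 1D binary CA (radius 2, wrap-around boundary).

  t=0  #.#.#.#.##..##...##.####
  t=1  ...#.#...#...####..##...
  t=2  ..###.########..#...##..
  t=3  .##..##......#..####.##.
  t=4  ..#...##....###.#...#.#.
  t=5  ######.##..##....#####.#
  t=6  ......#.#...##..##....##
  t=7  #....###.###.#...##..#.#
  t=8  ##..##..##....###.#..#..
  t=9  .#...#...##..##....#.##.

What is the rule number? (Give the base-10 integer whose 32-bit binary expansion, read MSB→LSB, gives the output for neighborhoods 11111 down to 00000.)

427956156

  nb #####: next=.  (t=0,i=22, bit31=0)
  nb ####.: next=.  (t=0,i=23, bit30=0)
  nb ###.#: next=.  (t=0,i=0, bit29=0)
  nb ###..: next=#  (t=1,i=16, bit28=1)
  nb ##.##: next=#  (t=0,i=19, bit27=1)
  nb ##.#.: next=.  (t=0,i=1, bit26=0)
  nb ##..#: next=.  (t=0,i=10, bit25=0)
  nb ##...: next=#  (t=0,i=14, bit24=1)
  nb #.###: next=#  (t=0,i=20, bit23=1)
  nb #.##.: next=.  (t=0,i=8, bit22=0)
  nb #.#.#: next=.  (t=0,i=2, bit21=0)
  nb #.#..: next=.  (t=1,i=5, bit20=0)
  nb #..##: next=.  (t=0,i=11, bit19=0)
  nb #..#.: next=.  (t=2,i=15, bit18=0)
  nb #...#: next=#  (t=0,i=15, bit17=1)
  nb #....: next=.  (t=1,i=22, bit16=0)
  nb .####: next=.  (t=0,i=21, bit15=0)
  nb .###.: next=.  (t=2,i=3, bit14=0)
  nb .##.#: next=.  (t=0,i=18, bit13=0)
  nb .##..: next=#  (t=0,i=9, bit12=1)
  nb .#.##: next=.  (t=0,i=7, bit11=0)
  nb .#.#.: next=#  (t=0,i=3, bit10=1)
  nb .#..#: next=#  (t=3,i=14, bit9=1)
  nb .#...: next=#  (t=1,i=6, bit8=1)
  nb ..###: next=#  (t=1,i=13, bit7=1)
  nb ..##.: next=.  (t=0,i=12, bit6=0)
  nb ..#.#: next=#  (t=1,i=3, bit5=1)
  nb ..#..: next=#  (t=1,i=9, bit4=1)
  nb ...##: next=#  (t=0,i=16, bit3=1)
  nb ...#.: next=#  (t=1,i=2, bit2=1)
  nb ....#: next=.  (t=1,i=1, bit1=0)
  nb .....: next=.  (t=1,i=0, bit0=0)
  bits 00011001100000100001011110111100 = 427956156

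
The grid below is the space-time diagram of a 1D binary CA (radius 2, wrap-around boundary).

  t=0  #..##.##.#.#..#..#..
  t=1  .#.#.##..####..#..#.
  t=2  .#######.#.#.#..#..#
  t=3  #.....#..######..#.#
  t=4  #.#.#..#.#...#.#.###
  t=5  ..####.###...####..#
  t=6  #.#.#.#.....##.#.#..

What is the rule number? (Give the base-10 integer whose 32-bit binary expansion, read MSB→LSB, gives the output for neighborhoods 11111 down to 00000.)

1248927466

  ##### -> .   bit 31 = 0  t=2,i=3
  ####. -> #   bit 30 = 1  t=1,i=11
  ###.# -> .   bit 29 = 0  t=2,i=7
  ###.. -> .   bit 28 = 0  t=1,i=12
  ##.## -> #   bit 27 = 1  t=0,i=5
  ##.#. -> .   bit 26 = 0  t=0,i=8
  ##..# -> #   bit 25 = 1  t=1,i=7
  ##... -> .   bit 24 = 0  t=3,i=1
  #.### -> .   bit 23 = 0  t=2,i=1
  #.##. -> #   bit 22 = 1  t=0,i=6
  #.#.# -> #   bit 21 = 1  t=0,i=9
  #.#.. -> #   bit 20 = 1  t=0,i=11
  #..## -> .   bit 19 = 0  t=0,i=2
  #..#. -> .   bit 18 = 0  t=0,i=13
  #...# -> .   bit 17 = 0  t=4,i=11
  #.... -> #   bit 16 = 1  t=3,i=2
  .#### -> .   bit 15 = 0  t=1,i=10
  .###. -> .   bit 14 = 0  t=5,i=8
  .##.# -> .   bit 13 = 0  t=0,i=4
  .##.. -> #   bit 12 = 1  t=1,i=6
  .#.## -> #   bit 11 = 1  t=1,i=4
  .#.#. -> #   bit 10 = 1  t=0,i=10
  .#..# -> #   bit 9 = 1  t=0,i=1
  .#... -> .   bit 8 = 0  t=4,i=10
  ..### -> #   bit 7 = 1  t=1,i=9
  ..##. -> #   bit 6 = 1  t=0,i=3
  ..#.# -> #   bit 5 = 1  t=1,i=1
  ..#.. -> .   bit 4 = 0  t=0,i=0
  ...## -> #   bit 3 = 1  t=5,i=12
  ...#. -> .   bit 2 = 0  t=3,i=5
  ....# -> #   bit 1 = 1  t=3,i=4
  ..... -> .   bit 0 = 0  t=3,i=3
  bits 01001010011100010001111011101010 = 1248927466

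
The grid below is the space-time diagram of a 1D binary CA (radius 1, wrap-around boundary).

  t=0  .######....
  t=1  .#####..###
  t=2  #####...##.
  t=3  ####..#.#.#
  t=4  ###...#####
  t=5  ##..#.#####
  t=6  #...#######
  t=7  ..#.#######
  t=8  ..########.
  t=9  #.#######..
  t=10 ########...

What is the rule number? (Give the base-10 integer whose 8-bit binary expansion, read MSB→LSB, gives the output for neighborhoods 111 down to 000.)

173

  ###|#  b7=1 t=0,i=2
  ##.|.  b6=0 t=0,i=6
  #.#|#  b5=1 t=1,i=0
  #..|.  b4=0 t=0,i=7
  .##|#  b3=1 t=0,i=1
  .#.|#  b2=1 t=3,i=6
  ..#|.  b1=0 t=0,i=0
  ...|#  b0=1 t=0,i=8
  bits 10101101 = 173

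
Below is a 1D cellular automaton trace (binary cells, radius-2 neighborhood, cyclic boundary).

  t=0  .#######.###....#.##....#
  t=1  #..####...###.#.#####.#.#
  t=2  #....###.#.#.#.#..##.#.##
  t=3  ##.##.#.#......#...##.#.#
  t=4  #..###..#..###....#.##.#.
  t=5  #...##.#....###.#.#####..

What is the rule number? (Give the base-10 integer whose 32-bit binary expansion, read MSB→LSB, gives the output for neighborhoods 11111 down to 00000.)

  #####|#  b31=1 t=0,i=3
  ####.|#  b30=1 t=0,i=6
  ###.#|.  b29=0 t=0,i=7
  ###..|#  b28=1 t=0,i=11
  ##.##|.  b27=0 t=0,i=8
  ##.#.|#  b26=1 t=1,i=13
  ##..#|.  b25=0 t=1,i=1
  ##...|#  b24=1 t=0,i=12
  #.###|.  b23=0 t=0,i=1
  #.##.|#  b22=1 t=0,i=18
  #.#.#|.  b21=0 t=1,i=14
  #.#..|#  b20=1 t=2,i=15
  #..##|.  b19=0 t=1,i=2
  #..#.|#  b18=1 t=4,i=7
  #...#|.  b17=0 t=1,i=8
  #....|.  b16=0 t=0,i=13
  .####|.  b15=0 t=0,i=2
  .###.|#  b14=1 t=0,i=10
  .##.#|#  b13=1 t=2,i=19
  .##..|#  b12=1 t=0,i=19
  .#.##|#  b11=1 t=0,i=0
  .#.#.|.  b10=0 t=2,i=10
  .#..#|.  b9=0 t=2,i=16
  .#...|.  b8=0 t=3,i=9
  ..###|.  b7=0 t=1,i=3
  ..##.|.  b6=0 t=2,i=18
  ..#.#|#  b5=1 t=0,i=16
  ..#..|.  b4=0 t=3,i=15
  ...##|#  b3=1 t=1,i=9
  ...#.|.  b2=0 t=0,i=15
  ....#|#  b1=1 t=0,i=14
  .....|#  b0=1 t=3,i=11
  bits 11010101010101000111100000101011 = 3579082795

3579082795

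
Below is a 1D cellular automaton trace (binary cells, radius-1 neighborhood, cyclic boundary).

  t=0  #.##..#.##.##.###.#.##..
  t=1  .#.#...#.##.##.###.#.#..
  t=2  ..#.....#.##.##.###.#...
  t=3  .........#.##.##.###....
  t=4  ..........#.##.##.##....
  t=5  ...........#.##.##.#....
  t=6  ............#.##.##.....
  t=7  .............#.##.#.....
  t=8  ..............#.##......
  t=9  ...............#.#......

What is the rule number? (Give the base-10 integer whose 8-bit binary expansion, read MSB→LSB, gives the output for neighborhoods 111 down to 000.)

224

  ###|#  b7=1 t=0,i=15
  ##.|#  b6=1 t=0,i=3
  #.#|#  b5=1 t=0,i=1
  #..|.  b4=0 t=0,i=4
  .##|.  b3=0 t=0,i=2
  .#.|.  b2=0 t=0,i=0
  ..#|.  b1=0 t=0,i=5
  ...|.  b0=0 t=1,i=5
  bits 11100000 = 224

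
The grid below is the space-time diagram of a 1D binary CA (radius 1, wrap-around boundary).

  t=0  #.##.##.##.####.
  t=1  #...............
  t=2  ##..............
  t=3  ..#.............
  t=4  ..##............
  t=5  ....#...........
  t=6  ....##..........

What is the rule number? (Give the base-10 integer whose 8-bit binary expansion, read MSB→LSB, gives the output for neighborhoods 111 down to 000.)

  nb ###: next=.  (t=0,i=12, bit7=0)
  nb ##.: next=.  (t=0,i=3, bit6=0)
  nb #.#: next=.  (t=0,i=1, bit5=0)
  nb #..: next=#  (t=1,i=1, bit4=1)
  nb .##: next=.  (t=0,i=2, bit3=0)
  nb .#.: next=#  (t=0,i=0, bit2=1)
  nb ..#: next=.  (t=1,i=15, bit1=0)
  nb ...: next=.  (t=1,i=2, bit0=0)
  bits 00010100 = 20

20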